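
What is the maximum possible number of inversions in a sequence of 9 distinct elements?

Inversions: 36

The maximum occurs when the array is in strictly decreasing order: every one of the C(9, 2) pairs is inverted.
C(9, 2) = 9·8/2 = 36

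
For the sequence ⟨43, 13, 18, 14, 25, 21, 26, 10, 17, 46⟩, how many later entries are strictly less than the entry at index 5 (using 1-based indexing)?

The element at index 5 is 25.
Elements after it: 21, 26, 10, 17, 46
Those smaller than 25: 21, 10, 17

3 such elements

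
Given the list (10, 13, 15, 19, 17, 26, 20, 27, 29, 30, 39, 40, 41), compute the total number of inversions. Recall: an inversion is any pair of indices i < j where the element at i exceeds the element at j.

2 inversions

Count, for each position, how many later elements it exceeds:
10 → none → 0
13 → none → 0
15 → none → 0
19 → 17 → 1
17 → none → 0
26 → 20 → 1
20 → none → 0
27 → none → 0
29 → none → 0
30 → none → 0
39 → none → 0
40 → none → 0
41 → none → 0
Sum: 0 + 0 + 0 + 1 + 0 + 1 + 0 + 0 + 0 + 0 + 0 + 0 + 0 = 2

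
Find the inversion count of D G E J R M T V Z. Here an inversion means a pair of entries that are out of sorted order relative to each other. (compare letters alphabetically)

2

Element-by-element contributions:
D → none → 0
G → E → 1
E → none → 0
J → none → 0
R → M → 1
M → none → 0
T → none → 0
V → none → 0
Z → none → 0
Sum: 0 + 1 + 0 + 0 + 1 + 0 + 0 + 0 + 0 = 2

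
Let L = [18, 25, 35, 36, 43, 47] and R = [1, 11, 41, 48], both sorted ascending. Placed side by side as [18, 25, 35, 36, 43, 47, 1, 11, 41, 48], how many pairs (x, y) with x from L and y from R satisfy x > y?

Count, for every r in R, how many entries of L exceed r:
r = 1: 18, 25, 35, 36, 43, 47 → 6
r = 11: 18, 25, 35, 36, 43, 47 → 6
r = 41: 43, 47 → 2
r = 48: none → 0
Cross-inversions: 6 + 6 + 2 + 0 = 14

14 split inversions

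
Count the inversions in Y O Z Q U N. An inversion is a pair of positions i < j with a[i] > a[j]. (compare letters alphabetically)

10 inversions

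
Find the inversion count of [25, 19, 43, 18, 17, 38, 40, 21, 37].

Sweep left to right; for each value list the smaller values that follow it:
25 → 19, 18, 17, 21 → 4
19 → 18, 17 → 2
43 → 18, 17, 38, 40, 21, 37 → 6
18 → 17 → 1
17 → none → 0
38 → 21, 37 → 2
40 → 21, 37 → 2
21 → none → 0
37 → none → 0
Sum: 4 + 2 + 6 + 1 + 0 + 2 + 2 + 0 + 0 = 17

17 out-of-order pairs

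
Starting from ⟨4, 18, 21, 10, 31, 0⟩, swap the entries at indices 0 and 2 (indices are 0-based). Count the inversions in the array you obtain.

Positions 0 and 2 hold 4 and 21; after swapping, the array is [21, 18, 4, 10, 31, 0].
Element-by-element contributions:
21 → 18, 4, 10, 0 → 4
18 → 4, 10, 0 → 3
4 → 0 → 1
10 → 0 → 1
31 → 0 → 1
0 → none → 0
Sum: 4 + 3 + 1 + 1 + 1 + 0 = 10

10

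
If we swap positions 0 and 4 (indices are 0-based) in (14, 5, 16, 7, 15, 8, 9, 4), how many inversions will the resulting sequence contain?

Positions 0 and 4 hold 14 and 15; after swapping, the array is [15, 5, 16, 7, 14, 8, 9, 4].
Element-by-element contributions:
15 → 5, 7, 14, 8, 9, 4 → 6
5 → 4 → 1
16 → 7, 14, 8, 9, 4 → 5
7 → 4 → 1
14 → 8, 9, 4 → 3
8 → 4 → 1
9 → 4 → 1
4 → none → 0
Sum: 6 + 1 + 5 + 1 + 3 + 1 + 1 + 0 = 18

18 inversions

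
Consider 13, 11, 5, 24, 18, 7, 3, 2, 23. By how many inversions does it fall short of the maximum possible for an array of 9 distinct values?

14 inversions short

Maximum inversions for 9 distinct elements is C(9, 2) = 9·8/2 = 36.
Current inversions — for each element, count later smaller elements:
13: 5
11: 4
5: 2
24: 5
18: 3
7: 2
3: 1
2: 0
23: 0
Current total: 5 + 4 + 2 + 5 + 3 + 2 + 1 + 0 + 0 = 22
Shortfall: 36 − 22 = 14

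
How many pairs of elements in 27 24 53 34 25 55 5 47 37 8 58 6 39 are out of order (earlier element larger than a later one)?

38

Sweep left to right; for each value list the smaller values that follow it:
27 → 24, 25, 5, 8, 6 → 5
24 → 5, 8, 6 → 3
53 → 34, 25, 5, 47, 37, 8, 6, 39 → 8
34 → 25, 5, 8, 6 → 4
25 → 5, 8, 6 → 3
55 → 5, 47, 37, 8, 6, 39 → 6
5 → none → 0
47 → 37, 8, 6, 39 → 4
37 → 8, 6 → 2
8 → 6 → 1
58 → 6, 39 → 2
6 → none → 0
39 → none → 0
Sum: 5 + 3 + 8 + 4 + 3 + 6 + 0 + 4 + 2 + 1 + 2 + 0 + 0 = 38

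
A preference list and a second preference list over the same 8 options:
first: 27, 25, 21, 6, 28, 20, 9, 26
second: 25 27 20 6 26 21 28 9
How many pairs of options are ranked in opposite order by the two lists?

Assign each item its position (1..8) in the first ordering, then rewrite the second ordering as that position sequence:
positions: 27→1, 25→2, 21→3, 6→4, 28→5, 20→6, 9→7, 26→8
second ordering as positions: [2, 1, 6, 4, 8, 3, 5, 7]
Discordant pairs = inversions in this position sequence.
2: 1 → 1
1: 0
6: 4, 3, 5 → 3
4: 3 → 1
8: 3, 5, 7 → 3
3: 0
5: 0
7: 0
Total: 1 + 0 + 3 + 1 + 3 + 0 + 0 + 0 = 8

8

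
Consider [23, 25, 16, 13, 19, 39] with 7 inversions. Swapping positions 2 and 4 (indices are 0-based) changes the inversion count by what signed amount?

Positions 2 and 4 hold 16 and 19; after swapping, the array is [23, 25, 19, 13, 16, 39].
Sweep left to right; for each value list the smaller values that follow it:
23: 3
25: 3
19: 2
13: 0
16: 0
39: 0
Sum: 3 + 3 + 2 + 0 + 0 + 0 = 8
Change: 8 − 7 = +1

+1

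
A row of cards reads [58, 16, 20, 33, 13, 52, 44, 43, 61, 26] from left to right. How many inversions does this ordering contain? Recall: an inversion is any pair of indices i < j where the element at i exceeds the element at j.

Sweep left to right; for each value list the smaller values that follow it:
58 → 16, 20, 33, 13, 52, 44, 43, 26 → 8
16 → 13 → 1
20 → 13 → 1
33 → 13, 26 → 2
13 → none → 0
52 → 44, 43, 26 → 3
44 → 43, 26 → 2
43 → 26 → 1
61 → 26 → 1
26 → none → 0
Sum: 8 + 1 + 1 + 2 + 0 + 3 + 2 + 1 + 1 + 0 = 19

19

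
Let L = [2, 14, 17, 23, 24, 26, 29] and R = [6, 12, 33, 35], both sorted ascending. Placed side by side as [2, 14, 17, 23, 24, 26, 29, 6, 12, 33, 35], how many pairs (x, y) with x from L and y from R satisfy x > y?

Take each right-half value and tally the left-half values above it:
r = 6: 14, 17, 23, 24, 26, 29 → 6
r = 12: 14, 17, 23, 24, 26, 29 → 6
r = 33: none → 0
r = 35: none → 0
Cross-inversions: 6 + 6 + 0 + 0 = 12

12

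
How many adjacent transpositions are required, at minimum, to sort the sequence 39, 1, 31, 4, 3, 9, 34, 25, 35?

Each adjacent swap fixes exactly one inversion, so the minimum swap count equals the number of inversions.
Count inversions — for each element, later elements that are smaller:
39: 1, 31, 4, 3, 9, 34, 25, 35 → 8
1: none → 0
31: 4, 3, 9, 25 → 4
4: 3 → 1
3: none → 0
9: none → 0
34: 25 → 1
25: none → 0
35: none → 0
Total inversions: 8 + 0 + 4 + 1 + 0 + 0 + 1 + 0 + 0 = 14

14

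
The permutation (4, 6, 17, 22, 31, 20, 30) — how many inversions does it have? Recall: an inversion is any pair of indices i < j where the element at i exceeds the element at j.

Listing every pair i<j with a[i]>a[j] (using 1-based positions):
(4,6): 22 > 20
(5,6): 31 > 20
(5,7): 31 > 30
That's 3 pairs.

3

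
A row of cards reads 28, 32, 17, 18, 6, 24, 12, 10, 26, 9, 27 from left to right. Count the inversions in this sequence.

Count, for each position, how many later elements it exceeds:
28: 9
32: 9
17: 4
18: 4
6: 0
24: 3
12: 2
10: 1
26: 1
9: 0
27: 0
Sum: 9 + 9 + 4 + 4 + 0 + 3 + 2 + 1 + 1 + 0 + 0 = 33

33 inversions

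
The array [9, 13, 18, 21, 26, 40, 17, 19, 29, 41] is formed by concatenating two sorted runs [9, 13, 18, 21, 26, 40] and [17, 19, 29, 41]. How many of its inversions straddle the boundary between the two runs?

There are 8 split inversions.

Count, for every r in R, how many entries of L exceed r:
r = 17: 18, 21, 26, 40 → 4
r = 19: 21, 26, 40 → 3
r = 29: 40 → 1
r = 41: none → 0
Cross-inversions: 4 + 3 + 1 + 0 = 8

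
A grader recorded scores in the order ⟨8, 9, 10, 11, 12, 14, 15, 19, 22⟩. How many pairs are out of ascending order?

0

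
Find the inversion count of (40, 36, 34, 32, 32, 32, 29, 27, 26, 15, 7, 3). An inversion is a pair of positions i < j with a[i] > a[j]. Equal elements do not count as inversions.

Count, for each position, how many later elements it exceeds:
40: 11
36: 10
34: 9
32: 6
32: 6
32: 6
29: 5
27: 4
26: 3
15: 2
7: 1
3: 0
Sum: 11 + 10 + 9 + 6 + 6 + 6 + 5 + 4 + 3 + 2 + 1 + 0 = 63

There are 63 inversions.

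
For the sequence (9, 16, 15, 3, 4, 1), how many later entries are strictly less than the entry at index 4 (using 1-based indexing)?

1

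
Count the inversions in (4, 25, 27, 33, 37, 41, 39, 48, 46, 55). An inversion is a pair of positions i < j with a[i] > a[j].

2

Element-by-element contributions:
4 → none → 0
25 → none → 0
27 → none → 0
33 → none → 0
37 → none → 0
41 → 39 → 1
39 → none → 0
48 → 46 → 1
46 → none → 0
55 → none → 0
Sum: 0 + 0 + 0 + 0 + 0 + 1 + 0 + 1 + 0 + 0 = 2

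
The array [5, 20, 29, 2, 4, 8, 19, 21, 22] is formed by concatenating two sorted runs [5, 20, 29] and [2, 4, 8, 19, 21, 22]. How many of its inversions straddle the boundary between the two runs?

Take each right-half value and tally the left-half values above it:
r = 2: 5, 20, 29 → 3
r = 4: 5, 20, 29 → 3
r = 8: 20, 29 → 2
r = 19: 20, 29 → 2
r = 21: 29 → 1
r = 22: 29 → 1
Cross-inversions: 3 + 3 + 2 + 2 + 1 + 1 = 12

There are 12 split inversions.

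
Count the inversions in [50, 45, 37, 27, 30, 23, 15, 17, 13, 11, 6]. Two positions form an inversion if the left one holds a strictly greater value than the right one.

Sweep left to right; for each value list the smaller values that follow it:
50 → 45, 37, 27, 30, 23, 15, 17, 13, 11, 6 → 10
45 → 37, 27, 30, 23, 15, 17, 13, 11, 6 → 9
37 → 27, 30, 23, 15, 17, 13, 11, 6 → 8
27 → 23, 15, 17, 13, 11, 6 → 6
30 → 23, 15, 17, 13, 11, 6 → 6
23 → 15, 17, 13, 11, 6 → 5
15 → 13, 11, 6 → 3
17 → 13, 11, 6 → 3
13 → 11, 6 → 2
11 → 6 → 1
6 → none → 0
Sum: 10 + 9 + 8 + 6 + 6 + 5 + 3 + 3 + 2 + 1 + 0 = 53

53 inversions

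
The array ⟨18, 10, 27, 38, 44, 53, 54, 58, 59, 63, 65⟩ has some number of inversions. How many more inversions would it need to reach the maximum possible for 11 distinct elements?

54 inversions short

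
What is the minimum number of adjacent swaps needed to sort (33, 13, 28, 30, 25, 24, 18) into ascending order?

15

The minimum number of adjacent swaps to sort an array equals its inversion count, since every such swap removes exactly one inversion.
Count inversions — for each element, later elements that are smaller:
33: 13, 28, 30, 25, 24, 18 → 6
13: none → 0
28: 25, 24, 18 → 3
30: 25, 24, 18 → 3
25: 24, 18 → 2
24: 18 → 1
18: none → 0
Total inversions: 6 + 0 + 3 + 3 + 2 + 1 + 0 = 15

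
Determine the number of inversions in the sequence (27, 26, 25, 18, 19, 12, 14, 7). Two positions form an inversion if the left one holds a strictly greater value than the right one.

26 out-of-order pairs

Sweep left to right; for each value list the smaller values that follow it:
27 → 26, 25, 18, 19, 12, 14, 7 → 7
26 → 25, 18, 19, 12, 14, 7 → 6
25 → 18, 19, 12, 14, 7 → 5
18 → 12, 14, 7 → 3
19 → 12, 14, 7 → 3
12 → 7 → 1
14 → 7 → 1
7 → none → 0
Sum: 7 + 6 + 5 + 3 + 3 + 1 + 1 + 0 = 26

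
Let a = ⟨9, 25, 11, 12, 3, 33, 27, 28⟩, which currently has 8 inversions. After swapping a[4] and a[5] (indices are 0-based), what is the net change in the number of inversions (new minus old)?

+1

Positions 4 and 5 hold 3 and 33; after swapping, the array is [9, 25, 11, 12, 33, 3, 27, 28].
For each element, count later entries that are smaller:
9 → 3 → 1
25 → 11, 12, 3 → 3
11 → 3 → 1
12 → 3 → 1
33 → 3, 27, 28 → 3
3 → none → 0
27 → none → 0
28 → none → 0
Sum: 1 + 3 + 1 + 1 + 3 + 0 + 0 + 0 = 9
Change: 9 − 8 = +1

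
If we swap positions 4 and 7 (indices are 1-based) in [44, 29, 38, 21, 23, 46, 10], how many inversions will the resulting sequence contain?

13 inversions

Positions 4 and 7 hold 21 and 10; after swapping, the array is [44, 29, 38, 10, 23, 46, 21].
Sweep left to right; for each value list the smaller values that follow it:
44: 5
29: 3
38: 3
10: 0
23: 1
46: 1
21: 0
Sum: 5 + 3 + 3 + 0 + 1 + 1 + 0 = 13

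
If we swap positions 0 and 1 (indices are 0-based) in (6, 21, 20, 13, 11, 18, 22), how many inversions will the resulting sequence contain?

There are 9 inversions.

Positions 0 and 1 hold 6 and 21; after swapping, the array is [21, 6, 20, 13, 11, 18, 22].
Element-by-element contributions:
21 → 6, 20, 13, 11, 18 → 5
6 → none → 0
20 → 13, 11, 18 → 3
13 → 11 → 1
11 → none → 0
18 → none → 0
22 → none → 0
Sum: 5 + 0 + 3 + 1 + 0 + 0 + 0 = 9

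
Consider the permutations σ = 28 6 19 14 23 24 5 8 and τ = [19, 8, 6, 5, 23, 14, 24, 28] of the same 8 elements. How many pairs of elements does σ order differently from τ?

17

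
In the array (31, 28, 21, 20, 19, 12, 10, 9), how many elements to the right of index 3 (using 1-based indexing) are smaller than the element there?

5 such elements

The element at index 3 is 21.
Elements after it: 20, 19, 12, 10, 9
Those smaller than 21: 20, 19, 12, 10, 9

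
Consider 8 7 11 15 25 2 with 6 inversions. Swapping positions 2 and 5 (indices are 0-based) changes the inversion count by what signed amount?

Positions 2 and 5 hold 11 and 2; after swapping, the array is [8, 7, 2, 15, 25, 11].
Count, for each position, how many later elements it exceeds:
8 → 7, 2 → 2
7 → 2 → 1
2 → none → 0
15 → 11 → 1
25 → 11 → 1
11 → none → 0
Sum: 2 + 1 + 0 + 1 + 1 + 0 = 5
Change: 5 − 6 = -1

-1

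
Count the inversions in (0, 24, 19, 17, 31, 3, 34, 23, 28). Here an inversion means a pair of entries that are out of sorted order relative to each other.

Sweep left to right; for each value list the smaller values that follow it:
0: 0
24: 4
19: 2
17: 1
31: 3
3: 0
34: 2
23: 0
28: 0
Sum: 0 + 4 + 2 + 1 + 3 + 0 + 2 + 0 + 0 = 12

12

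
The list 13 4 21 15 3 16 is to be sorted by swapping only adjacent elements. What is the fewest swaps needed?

The minimum number of adjacent swaps to sort an array equals its inversion count, since every such swap removes exactly one inversion.
Count inversions — for each element, later elements that are smaller:
13: 4, 3 → 2
4: 3 → 1
21: 15, 3, 16 → 3
15: 3 → 1
3: none → 0
16: none → 0
Total inversions: 2 + 1 + 3 + 1 + 0 + 0 = 7

7 adjacent swaps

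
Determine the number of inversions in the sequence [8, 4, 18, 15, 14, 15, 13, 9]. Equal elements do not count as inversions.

14 out-of-order pairs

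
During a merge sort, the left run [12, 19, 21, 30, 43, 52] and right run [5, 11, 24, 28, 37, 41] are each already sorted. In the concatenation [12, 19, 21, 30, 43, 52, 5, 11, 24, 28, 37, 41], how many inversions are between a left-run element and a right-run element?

22 cross-inversions

For each element r of the right run, count left-run elements greater than r:
r = 5: 12, 19, 21, 30, 43, 52 → 6
r = 11: 12, 19, 21, 30, 43, 52 → 6
r = 24: 30, 43, 52 → 3
r = 28: 30, 43, 52 → 3
r = 37: 43, 52 → 2
r = 41: 43, 52 → 2
Cross-inversions: 6 + 6 + 3 + 3 + 2 + 2 = 22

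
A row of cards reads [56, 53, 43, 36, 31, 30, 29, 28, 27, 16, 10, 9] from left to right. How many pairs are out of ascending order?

Sweep left to right; for each value list the smaller values that follow it:
56 → 53, 43, 36, 31, 30, 29, 28, 27, 16, 10, 9 → 11
53 → 43, 36, 31, 30, 29, 28, 27, 16, 10, 9 → 10
43 → 36, 31, 30, 29, 28, 27, 16, 10, 9 → 9
36 → 31, 30, 29, 28, 27, 16, 10, 9 → 8
31 → 30, 29, 28, 27, 16, 10, 9 → 7
30 → 29, 28, 27, 16, 10, 9 → 6
29 → 28, 27, 16, 10, 9 → 5
28 → 27, 16, 10, 9 → 4
27 → 16, 10, 9 → 3
16 → 10, 9 → 2
10 → 9 → 1
9 → none → 0
Sum: 11 + 10 + 9 + 8 + 7 + 6 + 5 + 4 + 3 + 2 + 1 + 0 = 66

66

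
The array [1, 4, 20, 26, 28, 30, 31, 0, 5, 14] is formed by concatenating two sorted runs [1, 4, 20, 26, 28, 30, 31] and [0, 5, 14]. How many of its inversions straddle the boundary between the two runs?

For each element r of the right run, count left-run elements greater than r:
r = 0: 1, 4, 20, 26, 28, 30, 31 → 7
r = 5: 20, 26, 28, 30, 31 → 5
r = 14: 20, 26, 28, 30, 31 → 5
Cross-inversions: 7 + 5 + 5 = 17

17 split inversions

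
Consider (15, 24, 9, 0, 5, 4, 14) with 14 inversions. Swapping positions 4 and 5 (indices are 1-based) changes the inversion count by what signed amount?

Positions 4 and 5 hold 0 and 5; after swapping, the array is [15, 24, 9, 5, 0, 4, 14].
Count, for each position, how many later elements it exceeds:
15 → 9, 5, 0, 4, 14 → 5
24 → 9, 5, 0, 4, 14 → 5
9 → 5, 0, 4 → 3
5 → 0, 4 → 2
0 → none → 0
4 → none → 0
14 → none → 0
Sum: 5 + 5 + 3 + 2 + 0 + 0 + 0 = 15
Change: 15 − 14 = +1

+1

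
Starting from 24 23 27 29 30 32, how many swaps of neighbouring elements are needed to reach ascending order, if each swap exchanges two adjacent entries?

Each adjacent swap fixes exactly one inversion, so the minimum swap count equals the number of inversions.
Count inversions — for each element, later elements that are smaller:
24: 23 → 1
23: none → 0
27: none → 0
29: none → 0
30: none → 0
32: none → 0
Total inversions: 1 + 0 + 0 + 0 + 0 + 0 = 1

1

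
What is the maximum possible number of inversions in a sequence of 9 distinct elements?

The maximum occurs when the array is in strictly decreasing order: every one of the C(9, 2) pairs is inverted.
C(9, 2) = 9·8/2 = 36

36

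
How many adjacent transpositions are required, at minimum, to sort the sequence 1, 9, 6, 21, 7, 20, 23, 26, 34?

Adjacent swaps: 4

Minimum adjacent swaps = number of inversions (each swap of adjacent out-of-order elements removes one inversion and no swap can remove more).
Count inversions — for each element, later elements that are smaller:
1: none → 0
9: 6, 7 → 2
6: none → 0
21: 7, 20 → 2
7: none → 0
20: none → 0
23: none → 0
26: none → 0
34: none → 0
Total inversions: 0 + 2 + 0 + 2 + 0 + 0 + 0 + 0 + 0 = 4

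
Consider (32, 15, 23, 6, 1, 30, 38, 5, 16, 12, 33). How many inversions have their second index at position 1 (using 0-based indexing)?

1 such element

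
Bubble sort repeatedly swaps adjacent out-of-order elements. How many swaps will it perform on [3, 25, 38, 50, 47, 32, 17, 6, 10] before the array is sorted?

There are 21 adjacent swaps.

Minimum adjacent swaps = number of inversions (each swap of adjacent out-of-order elements removes one inversion and no swap can remove more).
Count inversions — for each element, later elements that are smaller:
3: none → 0
25: 17, 6, 10 → 3
38: 32, 17, 6, 10 → 4
50: 47, 32, 17, 6, 10 → 5
47: 32, 17, 6, 10 → 4
32: 17, 6, 10 → 3
17: 6, 10 → 2
6: none → 0
10: none → 0
Total inversions: 0 + 3 + 4 + 5 + 4 + 3 + 2 + 0 + 0 = 21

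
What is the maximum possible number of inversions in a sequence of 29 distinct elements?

406

The maximum occurs when the array is in strictly decreasing order: every one of the C(29, 2) pairs is inverted.
C(29, 2) = 29·28/2 = 406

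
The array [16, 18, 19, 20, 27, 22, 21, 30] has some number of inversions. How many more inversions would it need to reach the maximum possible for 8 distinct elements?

25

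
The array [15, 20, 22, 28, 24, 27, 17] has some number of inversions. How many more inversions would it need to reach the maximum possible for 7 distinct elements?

14

Maximum inversions for 7 distinct elements is C(7, 2) = 7·6/2 = 21.
Current inversions — for each element, count later smaller elements:
15: 0
20: 1
22: 1
28: 3
24: 1
27: 1
17: 0
Current total: 0 + 1 + 1 + 3 + 1 + 1 + 0 = 7
Shortfall: 21 − 7 = 14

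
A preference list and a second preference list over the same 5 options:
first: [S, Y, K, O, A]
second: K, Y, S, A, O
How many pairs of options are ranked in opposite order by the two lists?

There are 4 pairs.

Assign each item its position (1..5) in the first ordering, then rewrite the second ordering as that position sequence:
positions: S→1, Y→2, K→3, O→4, A→5
second ordering as positions: [3, 2, 1, 5, 4]
Discordant pairs = inversions in this position sequence.
3: 2, 1 → 2
2: 1 → 1
1: 0
5: 4 → 1
4: 0
Total: 2 + 1 + 0 + 1 + 0 = 4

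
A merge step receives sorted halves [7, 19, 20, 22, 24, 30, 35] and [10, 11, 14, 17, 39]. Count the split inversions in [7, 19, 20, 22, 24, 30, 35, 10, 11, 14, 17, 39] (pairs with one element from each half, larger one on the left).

There are 24 split inversions.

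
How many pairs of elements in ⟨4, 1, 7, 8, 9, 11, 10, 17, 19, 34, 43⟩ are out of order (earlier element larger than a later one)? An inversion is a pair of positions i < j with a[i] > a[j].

2

For each element, count later entries that are smaller:
4 → 1 → 1
1 → none → 0
7 → none → 0
8 → none → 0
9 → none → 0
11 → 10 → 1
10 → none → 0
17 → none → 0
19 → none → 0
34 → none → 0
43 → none → 0
Sum: 1 + 0 + 0 + 0 + 0 + 1 + 0 + 0 + 0 + 0 + 0 = 2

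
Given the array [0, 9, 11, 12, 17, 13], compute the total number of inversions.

1

Element-by-element contributions:
0: 0
9: 0
11: 0
12: 0
17: 1
13: 0
Sum: 0 + 0 + 0 + 0 + 1 + 0 = 1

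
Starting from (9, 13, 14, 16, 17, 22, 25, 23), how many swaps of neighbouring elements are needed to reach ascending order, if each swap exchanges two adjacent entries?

1 swap

The minimum number of adjacent swaps to sort an array equals its inversion count, since every such swap removes exactly one inversion.
Count inversions — for each element, later elements that are smaller:
9: none → 0
13: none → 0
14: none → 0
16: none → 0
17: none → 0
22: none → 0
25: 23 → 1
23: none → 0
Total inversions: 0 + 0 + 0 + 0 + 0 + 0 + 1 + 0 = 1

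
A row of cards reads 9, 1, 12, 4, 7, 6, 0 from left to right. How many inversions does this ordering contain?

Sweep left to right; for each value list the smaller values that follow it:
9 → 1, 4, 7, 6, 0 → 5
1 → 0 → 1
12 → 4, 7, 6, 0 → 4
4 → 0 → 1
7 → 6, 0 → 2
6 → 0 → 1
0 → none → 0
Sum: 5 + 1 + 4 + 1 + 2 + 1 + 0 = 14

14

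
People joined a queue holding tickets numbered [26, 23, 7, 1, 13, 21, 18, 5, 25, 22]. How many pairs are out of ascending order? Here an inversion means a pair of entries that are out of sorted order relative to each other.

23

Sweep left to right; for each value list the smaller values that follow it:
26 → 23, 7, 1, 13, 21, 18, 5, 25, 22 → 9
23 → 7, 1, 13, 21, 18, 5, 22 → 7
7 → 1, 5 → 2
1 → none → 0
13 → 5 → 1
21 → 18, 5 → 2
18 → 5 → 1
5 → none → 0
25 → 22 → 1
22 → none → 0
Sum: 9 + 7 + 2 + 0 + 1 + 2 + 1 + 0 + 1 + 0 = 23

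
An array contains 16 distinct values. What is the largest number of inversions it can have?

120 inversions

The maximum occurs when the array is in strictly decreasing order: every one of the C(16, 2) pairs is inverted.
C(16, 2) = 16·15/2 = 120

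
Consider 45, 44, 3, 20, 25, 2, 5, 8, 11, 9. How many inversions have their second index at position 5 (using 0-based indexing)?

The element at index 5 is 2.
Elements before it: 45, 44, 3, 20, 25
Those larger than 2: 45, 44, 3, 20, 25

5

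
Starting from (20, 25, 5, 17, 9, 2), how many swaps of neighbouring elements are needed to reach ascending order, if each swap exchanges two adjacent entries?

12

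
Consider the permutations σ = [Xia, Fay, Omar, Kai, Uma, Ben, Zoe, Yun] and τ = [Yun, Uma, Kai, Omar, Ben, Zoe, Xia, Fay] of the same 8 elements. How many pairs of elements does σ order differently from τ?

Assign each item its position (1..8) in the first ordering, then rewrite the second ordering as that position sequence:
positions: Xia→1, Fay→2, Omar→3, Kai→4, Uma→5, Ben→6, Zoe→7, Yun→8
second ordering as positions: [8, 5, 4, 3, 6, 7, 1, 2]
Discordant pairs = inversions in this position sequence.
8: 5, 4, 3, 6, 7, 1, 2 → 7
5: 4, 3, 1, 2 → 4
4: 3, 1, 2 → 3
3: 1, 2 → 2
6: 1, 2 → 2
7: 1, 2 → 2
1: 0
2: 0
Total: 7 + 4 + 3 + 2 + 2 + 2 + 0 + 0 = 20

20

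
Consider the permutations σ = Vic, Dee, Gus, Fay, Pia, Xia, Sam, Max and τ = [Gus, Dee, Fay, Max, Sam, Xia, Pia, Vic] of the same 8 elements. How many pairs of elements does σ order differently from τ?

Discordant pairs: 14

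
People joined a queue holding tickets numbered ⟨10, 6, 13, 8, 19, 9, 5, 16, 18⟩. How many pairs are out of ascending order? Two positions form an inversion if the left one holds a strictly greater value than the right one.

14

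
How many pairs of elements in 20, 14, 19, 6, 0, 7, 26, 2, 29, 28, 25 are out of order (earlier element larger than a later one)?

Element-by-element contributions:
20: 6
14: 4
19: 4
6: 2
0: 0
7: 1
26: 2
2: 0
29: 2
28: 1
25: 0
Sum: 6 + 4 + 4 + 2 + 0 + 1 + 2 + 0 + 2 + 1 + 0 = 22

22 inversions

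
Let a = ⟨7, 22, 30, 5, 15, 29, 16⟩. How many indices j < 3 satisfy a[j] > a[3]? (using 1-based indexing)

The element at index 3 is 30.
Elements before it: 7, 22
None of them are larger than 30.

0 such elements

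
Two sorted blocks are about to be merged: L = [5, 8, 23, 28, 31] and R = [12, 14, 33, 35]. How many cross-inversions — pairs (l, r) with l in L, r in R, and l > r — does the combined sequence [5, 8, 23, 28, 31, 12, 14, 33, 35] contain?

6

Count, for every r in R, how many entries of L exceed r:
r = 12: 23, 28, 31 → 3
r = 14: 23, 28, 31 → 3
r = 33: none → 0
r = 35: none → 0
Cross-inversions: 3 + 3 + 0 + 0 = 6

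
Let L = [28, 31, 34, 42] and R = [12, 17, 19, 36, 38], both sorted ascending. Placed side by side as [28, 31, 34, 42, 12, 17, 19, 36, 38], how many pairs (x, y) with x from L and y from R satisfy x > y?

Count, for every r in R, how many entries of L exceed r:
r = 12: 28, 31, 34, 42 → 4
r = 17: 28, 31, 34, 42 → 4
r = 19: 28, 31, 34, 42 → 4
r = 36: 42 → 1
r = 38: 42 → 1
Cross-inversions: 4 + 4 + 4 + 1 + 1 = 14

14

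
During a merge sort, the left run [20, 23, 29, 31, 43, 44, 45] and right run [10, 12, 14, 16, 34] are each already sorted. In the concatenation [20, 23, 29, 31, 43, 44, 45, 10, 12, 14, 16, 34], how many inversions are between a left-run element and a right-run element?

31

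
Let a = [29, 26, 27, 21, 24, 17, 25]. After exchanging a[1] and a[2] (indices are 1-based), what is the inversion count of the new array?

15

Positions 1 and 2 hold 29 and 26; after swapping, the array is [26, 29, 27, 21, 24, 17, 25].
Sweep left to right; for each value list the smaller values that follow it:
26 → 21, 24, 17, 25 → 4
29 → 27, 21, 24, 17, 25 → 5
27 → 21, 24, 17, 25 → 4
21 → 17 → 1
24 → 17 → 1
17 → none → 0
25 → none → 0
Sum: 4 + 5 + 4 + 1 + 1 + 0 + 0 = 15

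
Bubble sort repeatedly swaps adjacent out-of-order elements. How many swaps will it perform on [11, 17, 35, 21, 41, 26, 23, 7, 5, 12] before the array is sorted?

Each adjacent swap fixes exactly one inversion, so the minimum swap count equals the number of inversions.
Count inversions — for each element, later elements that are smaller:
11: 7, 5 → 2
17: 7, 5, 12 → 3
35: 21, 26, 23, 7, 5, 12 → 6
21: 7, 5, 12 → 3
41: 26, 23, 7, 5, 12 → 5
26: 23, 7, 5, 12 → 4
23: 7, 5, 12 → 3
7: 5 → 1
5: none → 0
12: none → 0
Total inversions: 2 + 3 + 6 + 3 + 5 + 4 + 3 + 1 + 0 + 0 = 27

27 adjacent swaps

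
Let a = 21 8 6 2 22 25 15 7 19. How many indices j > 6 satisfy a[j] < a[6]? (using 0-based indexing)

1

The element at index 6 is 15.
Elements after it: 7, 19
Those smaller than 15: 7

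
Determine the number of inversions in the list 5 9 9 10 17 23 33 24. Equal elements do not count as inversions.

Count, for each position, how many later elements it exceeds:
5: 0
9: 0
9: 0
10: 0
17: 0
23: 0
33: 1
24: 0
Sum: 0 + 0 + 0 + 0 + 0 + 0 + 1 + 0 = 1

1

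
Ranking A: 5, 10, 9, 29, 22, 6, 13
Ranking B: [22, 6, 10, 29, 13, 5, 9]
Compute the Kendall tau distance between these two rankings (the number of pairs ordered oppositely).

Assign each item its position (1..7) in the first ordering, then rewrite the second ordering as that position sequence:
positions: 5→1, 10→2, 9→3, 29→4, 22→5, 6→6, 13→7
second ordering as positions: [5, 6, 2, 4, 7, 1, 3]
Discordant pairs = inversions in this position sequence.
5: 2, 4, 1, 3 → 4
6: 2, 4, 1, 3 → 4
2: 1 → 1
4: 1, 3 → 2
7: 1, 3 → 2
1: 0
3: 0
Total: 4 + 4 + 1 + 2 + 2 + 0 + 0 = 13

13 discordant pairs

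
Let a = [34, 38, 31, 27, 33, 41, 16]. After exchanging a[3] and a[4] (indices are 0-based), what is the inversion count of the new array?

Positions 3 and 4 hold 27 and 33; after swapping, the array is [34, 38, 31, 33, 27, 41, 16].
For each element, count later entries that are smaller:
34 → 31, 33, 27, 16 → 4
38 → 31, 33, 27, 16 → 4
31 → 27, 16 → 2
33 → 27, 16 → 2
27 → 16 → 1
41 → 16 → 1
16 → none → 0
Sum: 4 + 4 + 2 + 2 + 1 + 1 + 0 = 14

14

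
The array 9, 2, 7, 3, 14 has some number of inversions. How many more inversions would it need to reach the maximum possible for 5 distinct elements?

6 inversions short

Maximum inversions for 5 distinct elements is C(5, 2) = 5·4/2 = 10.
Current inversions — for each element, count later smaller elements:
9: 3
2: 0
7: 1
3: 0
14: 0
Current total: 3 + 0 + 1 + 0 + 0 = 4
Shortfall: 10 − 4 = 6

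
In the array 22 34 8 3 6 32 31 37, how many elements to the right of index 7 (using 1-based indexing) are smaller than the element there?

The element at index 7 is 31.
Elements after it: 37
None of them are smaller than 31.

0 such elements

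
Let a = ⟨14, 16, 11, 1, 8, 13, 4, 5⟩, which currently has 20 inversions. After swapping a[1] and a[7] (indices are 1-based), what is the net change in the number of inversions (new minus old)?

-7

Positions 1 and 7 hold 14 and 4; after swapping, the array is [4, 16, 11, 1, 8, 13, 14, 5].
Element-by-element contributions:
4 → 1 → 1
16 → 11, 1, 8, 13, 14, 5 → 6
11 → 1, 8, 5 → 3
1 → none → 0
8 → 5 → 1
13 → 5 → 1
14 → 5 → 1
5 → none → 0
Sum: 1 + 6 + 3 + 0 + 1 + 1 + 1 + 0 = 13
Change: 13 − 20 = -7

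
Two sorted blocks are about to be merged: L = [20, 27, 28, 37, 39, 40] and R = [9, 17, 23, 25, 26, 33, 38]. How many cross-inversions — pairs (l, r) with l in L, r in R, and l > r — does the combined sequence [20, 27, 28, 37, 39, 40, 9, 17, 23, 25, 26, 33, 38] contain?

Count, for every r in R, how many entries of L exceed r:
r = 9: 20, 27, 28, 37, 39, 40 → 6
r = 17: 20, 27, 28, 37, 39, 40 → 6
r = 23: 27, 28, 37, 39, 40 → 5
r = 25: 27, 28, 37, 39, 40 → 5
r = 26: 27, 28, 37, 39, 40 → 5
r = 33: 37, 39, 40 → 3
r = 38: 39, 40 → 2
Cross-inversions: 6 + 6 + 5 + 5 + 5 + 3 + 2 = 32

32 cross-inversions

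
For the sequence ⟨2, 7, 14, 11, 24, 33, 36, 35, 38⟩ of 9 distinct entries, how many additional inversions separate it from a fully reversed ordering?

34

Maximum inversions for 9 distinct elements is C(9, 2) = 9·8/2 = 36.
Current inversions — for each element, count later smaller elements:
2: 0
7: 0
14: 1
11: 0
24: 0
33: 0
36: 1
35: 0
38: 0
Current total: 0 + 0 + 1 + 0 + 0 + 0 + 1 + 0 + 0 = 2
Shortfall: 36 − 2 = 34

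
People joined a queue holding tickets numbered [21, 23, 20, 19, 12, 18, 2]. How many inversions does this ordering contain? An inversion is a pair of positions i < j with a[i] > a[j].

19 out-of-order pairs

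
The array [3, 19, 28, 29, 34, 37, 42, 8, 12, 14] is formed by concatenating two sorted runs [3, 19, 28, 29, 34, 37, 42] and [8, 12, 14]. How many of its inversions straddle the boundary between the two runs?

18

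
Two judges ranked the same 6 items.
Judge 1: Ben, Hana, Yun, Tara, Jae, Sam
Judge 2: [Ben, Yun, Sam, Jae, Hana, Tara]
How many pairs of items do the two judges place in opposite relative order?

Assign each item its position (1..6) in the first ordering, then rewrite the second ordering as that position sequence:
positions: Ben→1, Hana→2, Yun→3, Tara→4, Jae→5, Sam→6
second ordering as positions: [1, 3, 6, 5, 2, 4]
Discordant pairs = inversions in this position sequence.
1: 0
3: 2 → 1
6: 5, 2, 4 → 3
5: 2, 4 → 2
2: 0
4: 0
Total: 0 + 1 + 3 + 2 + 0 + 0 = 6

6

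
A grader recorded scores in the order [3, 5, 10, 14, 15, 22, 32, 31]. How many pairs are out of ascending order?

1 out-of-order pair

For each element, count later entries that are smaller:
3 → none → 0
5 → none → 0
10 → none → 0
14 → none → 0
15 → none → 0
22 → none → 0
32 → 31 → 1
31 → none → 0
Sum: 0 + 0 + 0 + 0 + 0 + 0 + 1 + 0 = 1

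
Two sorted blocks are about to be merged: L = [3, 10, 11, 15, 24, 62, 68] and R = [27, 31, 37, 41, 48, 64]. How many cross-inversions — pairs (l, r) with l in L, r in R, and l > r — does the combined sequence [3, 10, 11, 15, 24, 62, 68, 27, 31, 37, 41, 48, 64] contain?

For each element r of the right run, count left-run elements greater than r:
r = 27: 62, 68 → 2
r = 31: 62, 68 → 2
r = 37: 62, 68 → 2
r = 41: 62, 68 → 2
r = 48: 62, 68 → 2
r = 64: 68 → 1
Cross-inversions: 2 + 2 + 2 + 2 + 2 + 1 = 11

11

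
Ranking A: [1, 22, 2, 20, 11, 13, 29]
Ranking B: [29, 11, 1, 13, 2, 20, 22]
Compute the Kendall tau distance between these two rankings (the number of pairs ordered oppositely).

Assign each item its position (1..7) in the first ordering, then rewrite the second ordering as that position sequence:
positions: 1→1, 22→2, 2→3, 20→4, 11→5, 13→6, 29→7
second ordering as positions: [7, 5, 1, 6, 3, 4, 2]
Discordant pairs = inversions in this position sequence.
7: 5, 1, 6, 3, 4, 2 → 6
5: 1, 3, 4, 2 → 4
1: 0
6: 3, 4, 2 → 3
3: 2 → 1
4: 2 → 1
2: 0
Total: 6 + 4 + 0 + 3 + 1 + 1 + 0 = 15

Discordant pairs: 15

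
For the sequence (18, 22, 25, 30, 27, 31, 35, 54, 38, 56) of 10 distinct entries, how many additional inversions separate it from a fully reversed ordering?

43

Maximum inversions for 10 distinct elements is C(10, 2) = 10·9/2 = 45.
Current inversions — for each element, count later smaller elements:
18: 0
22: 0
25: 0
30: 1
27: 0
31: 0
35: 0
54: 1
38: 0
56: 0
Current total: 0 + 0 + 0 + 1 + 0 + 0 + 0 + 1 + 0 + 0 = 2
Shortfall: 45 − 2 = 43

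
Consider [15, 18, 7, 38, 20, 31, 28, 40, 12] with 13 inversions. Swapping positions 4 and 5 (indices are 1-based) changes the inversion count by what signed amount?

-1

Positions 4 and 5 hold 38 and 20; after swapping, the array is [15, 18, 7, 20, 38, 31, 28, 40, 12].
For each element, count later entries that are smaller:
15: 2
18: 2
7: 0
20: 1
38: 3
31: 2
28: 1
40: 1
12: 0
Sum: 2 + 2 + 0 + 1 + 3 + 2 + 1 + 1 + 0 = 12
Change: 12 − 13 = -1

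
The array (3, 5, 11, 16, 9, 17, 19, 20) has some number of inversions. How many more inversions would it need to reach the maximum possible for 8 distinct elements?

26

Maximum inversions for 8 distinct elements is C(8, 2) = 8·7/2 = 28.
Current inversions — for each element, count later smaller elements:
3: 0
5: 0
11: 1
16: 1
9: 0
17: 0
19: 0
20: 0
Current total: 0 + 0 + 1 + 1 + 0 + 0 + 0 + 0 = 2
Shortfall: 28 − 2 = 26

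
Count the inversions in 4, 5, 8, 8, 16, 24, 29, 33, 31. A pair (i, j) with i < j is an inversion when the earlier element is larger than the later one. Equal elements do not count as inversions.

There is 1 out-of-order pair.

Count, for each position, how many later elements it exceeds:
4 → none → 0
5 → none → 0
8 → none → 0
8 → none → 0
16 → none → 0
24 → none → 0
29 → none → 0
33 → 31 → 1
31 → none → 0
Sum: 0 + 0 + 0 + 0 + 0 + 0 + 0 + 1 + 0 = 1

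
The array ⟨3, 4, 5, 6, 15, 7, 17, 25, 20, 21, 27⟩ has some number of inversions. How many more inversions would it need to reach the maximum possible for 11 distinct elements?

52

Maximum inversions for 11 distinct elements is C(11, 2) = 11·10/2 = 55.
Current inversions — for each element, count later smaller elements:
3: 0
4: 0
5: 0
6: 0
15: 1
7: 0
17: 0
25: 2
20: 0
21: 0
27: 0
Current total: 0 + 0 + 0 + 0 + 1 + 0 + 0 + 2 + 0 + 0 + 0 = 3
Shortfall: 55 − 3 = 52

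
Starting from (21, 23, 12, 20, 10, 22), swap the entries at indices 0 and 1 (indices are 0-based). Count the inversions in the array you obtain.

Positions 0 and 1 hold 21 and 23; after swapping, the array is [23, 21, 12, 20, 10, 22].
Count, for each position, how many later elements it exceeds:
23: 5
21: 3
12: 1
20: 1
10: 0
22: 0
Sum: 5 + 3 + 1 + 1 + 0 + 0 = 10

10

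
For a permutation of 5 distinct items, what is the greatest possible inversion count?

A reversed (strictly descending) arrangement makes every pair an inversion, giving C(5, 2) inversions.
C(5, 2) = 5·4/2 = 10

10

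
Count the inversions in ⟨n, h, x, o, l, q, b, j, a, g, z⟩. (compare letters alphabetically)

For each element, count later entries that are smaller:
n → h, l, b, j, a, g → 6
h → b, a, g → 3
x → o, l, q, b, j, a, g → 7
o → l, b, j, a, g → 5
l → b, j, a, g → 4
q → b, j, a, g → 4
b → a → 1
j → a, g → 2
a → none → 0
g → none → 0
z → none → 0
Sum: 6 + 3 + 7 + 5 + 4 + 4 + 1 + 2 + 0 + 0 + 0 = 32

32 inversions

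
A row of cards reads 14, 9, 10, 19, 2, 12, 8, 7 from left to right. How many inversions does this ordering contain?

19

For each element, count later entries that are smaller:
14: 6
9: 3
10: 3
19: 4
2: 0
12: 2
8: 1
7: 0
Sum: 6 + 3 + 3 + 4 + 0 + 2 + 1 + 0 = 19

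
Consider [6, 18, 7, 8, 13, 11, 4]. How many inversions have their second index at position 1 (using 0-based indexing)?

The element at index 1 is 18.
Elements before it: 6
None of them are larger than 18.

0 such elements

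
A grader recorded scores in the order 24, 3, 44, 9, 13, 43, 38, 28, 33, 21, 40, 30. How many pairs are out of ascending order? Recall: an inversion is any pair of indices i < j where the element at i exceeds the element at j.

Element-by-element contributions:
24 → 3, 9, 13, 21 → 4
3 → none → 0
44 → 9, 13, 43, 38, 28, 33, 21, 40, 30 → 9
9 → none → 0
13 → none → 0
43 → 38, 28, 33, 21, 40, 30 → 6
38 → 28, 33, 21, 30 → 4
28 → 21 → 1
33 → 21, 30 → 2
21 → none → 0
40 → 30 → 1
30 → none → 0
Sum: 4 + 0 + 9 + 0 + 0 + 6 + 4 + 1 + 2 + 0 + 1 + 0 = 27

27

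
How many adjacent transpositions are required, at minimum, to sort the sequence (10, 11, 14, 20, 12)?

Each adjacent swap fixes exactly one inversion, so the minimum swap count equals the number of inversions.
Count inversions — for each element, later elements that are smaller:
10: none → 0
11: none → 0
14: 12 → 1
20: 12 → 1
12: none → 0
Total inversions: 0 + 0 + 1 + 1 + 0 = 2

Adjacent swaps: 2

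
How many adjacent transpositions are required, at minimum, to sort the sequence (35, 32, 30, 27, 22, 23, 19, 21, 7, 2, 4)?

Minimum adjacent swaps = number of inversions (each swap of adjacent out-of-order elements removes one inversion and no swap can remove more).
Count inversions — for each element, later elements that are smaller:
35: 32, 30, 27, 22, 23, 19, 21, 7, 2, 4 → 10
32: 30, 27, 22, 23, 19, 21, 7, 2, 4 → 9
30: 27, 22, 23, 19, 21, 7, 2, 4 → 8
27: 22, 23, 19, 21, 7, 2, 4 → 7
22: 19, 21, 7, 2, 4 → 5
23: 19, 21, 7, 2, 4 → 5
19: 7, 2, 4 → 3
21: 7, 2, 4 → 3
7: 2, 4 → 2
2: none → 0
4: none → 0
Total inversions: 10 + 9 + 8 + 7 + 5 + 5 + 3 + 3 + 2 + 0 + 0 = 52

There are 52 adjacent swaps.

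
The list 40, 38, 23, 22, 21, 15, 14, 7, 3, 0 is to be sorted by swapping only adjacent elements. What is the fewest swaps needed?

Minimum adjacent swaps = number of inversions (each swap of adjacent out-of-order elements removes one inversion and no swap can remove more).
Count inversions — for each element, later elements that are smaller:
40: 38, 23, 22, 21, 15, 14, 7, 3, 0 → 9
38: 23, 22, 21, 15, 14, 7, 3, 0 → 8
23: 22, 21, 15, 14, 7, 3, 0 → 7
22: 21, 15, 14, 7, 3, 0 → 6
21: 15, 14, 7, 3, 0 → 5
15: 14, 7, 3, 0 → 4
14: 7, 3, 0 → 3
7: 3, 0 → 2
3: 0 → 1
0: none → 0
Total inversions: 9 + 8 + 7 + 6 + 5 + 4 + 3 + 2 + 1 + 0 = 45

45 adjacent swaps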